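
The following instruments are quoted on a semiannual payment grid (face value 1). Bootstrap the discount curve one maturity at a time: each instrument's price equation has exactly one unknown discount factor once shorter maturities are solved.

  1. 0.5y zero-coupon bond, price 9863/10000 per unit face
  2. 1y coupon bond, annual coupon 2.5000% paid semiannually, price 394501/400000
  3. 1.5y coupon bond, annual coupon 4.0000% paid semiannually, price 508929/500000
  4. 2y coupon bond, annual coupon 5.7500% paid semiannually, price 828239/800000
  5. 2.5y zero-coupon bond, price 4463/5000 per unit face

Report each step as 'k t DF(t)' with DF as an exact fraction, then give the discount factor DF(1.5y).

1 1/2 9863/10000
2 1 9619/10000
3 3/2 9597/10000
4 2 9251/10000
5 5/2 4463/5000
DF(1.5y) = 9597/10000 ≈ 0.959700

step 1 [0.5y] zero: DF = P = 9863/10000 ≈ 0.986300
step 2 [1y] bond c/2=1/80: DF=(394501/400000 − 1/80·(0.986300))/(1+1/80) = 9619/10000 ≈ 0.961900
step 3 [1.5y] bond c/2=1/50: DF=(508929/500000 − 1/50·(0.986300+0.961900))/(1+1/50) = 9597/10000 ≈ 0.959700
step 4 [2y] bond c/2=23/800: DF=(828239/800000 − 23/800·(0.986300+0.961900+0.959700))/(1+23/800) = 9251/10000 ≈ 0.925100
step 5 [2.5y] zero: DF = P = 4463/5000 ≈ 0.892600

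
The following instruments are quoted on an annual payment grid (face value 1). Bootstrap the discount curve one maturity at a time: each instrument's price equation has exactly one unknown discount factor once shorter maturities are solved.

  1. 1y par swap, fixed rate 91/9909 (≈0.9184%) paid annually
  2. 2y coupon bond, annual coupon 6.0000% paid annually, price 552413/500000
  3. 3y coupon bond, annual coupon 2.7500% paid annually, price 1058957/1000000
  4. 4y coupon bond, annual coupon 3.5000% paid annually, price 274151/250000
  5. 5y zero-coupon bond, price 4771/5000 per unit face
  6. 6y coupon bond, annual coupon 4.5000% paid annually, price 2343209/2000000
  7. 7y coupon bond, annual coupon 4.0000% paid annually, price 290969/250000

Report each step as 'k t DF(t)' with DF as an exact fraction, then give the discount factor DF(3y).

step 1 [1y] swap r/1=91/9909: DF=(1 − 91/9909·(0))/(1+91/9909) = 9909/10000 ≈ 0.990900
step 2 [2y] bond c/1=3/50: DF=(552413/500000 − 3/50·(0.990900))/(1+3/50) = 4931/5000 ≈ 0.986200
step 3 [3y] bond c/1=11/400: DF=(1058957/1000000 − 11/400·(0.990900+0.986200))/(1+11/400) = 9777/10000 ≈ 0.977700
step 4 [4y] bond c/1=7/200: DF=(274151/250000 − 7/200·(0.990900+0.986200+0.977700))/(1+7/200) = 2399/2500 ≈ 0.959600
step 5 [5y] zero: DF = P = 4771/5000 ≈ 0.954200
step 6 [6y] bond c/1=9/200: DF=(2343209/2000000 − 9/200·(0.990900+0.986200+0.977700+0.959600+0.954200))/(1+9/200) = 1823/2000 ≈ 0.911500
step 7 [7y] bond c/1=1/25: DF=(290969/250000 − 1/25·(0.990900+0.986200+0.977700+0.959600+0.954200+0.911500))/(1+1/25) = 1121/1250 ≈ 0.896800

1 1 9909/10000
2 2 4931/5000
3 3 9777/10000
4 4 2399/2500
5 5 4771/5000
6 6 1823/2000
7 7 1121/1250
DF(3y) = 9777/10000 ≈ 0.977700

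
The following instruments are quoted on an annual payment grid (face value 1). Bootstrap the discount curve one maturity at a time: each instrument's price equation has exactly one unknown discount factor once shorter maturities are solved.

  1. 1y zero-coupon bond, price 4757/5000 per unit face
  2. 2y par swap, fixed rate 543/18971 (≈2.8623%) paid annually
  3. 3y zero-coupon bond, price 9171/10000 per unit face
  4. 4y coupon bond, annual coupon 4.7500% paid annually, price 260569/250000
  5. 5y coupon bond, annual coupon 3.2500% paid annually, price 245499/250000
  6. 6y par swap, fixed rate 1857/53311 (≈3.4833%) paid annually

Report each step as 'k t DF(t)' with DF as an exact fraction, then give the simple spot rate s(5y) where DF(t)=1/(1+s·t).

step 1 [1y] zero: DF = P = 4757/5000 ≈ 0.951400
step 2 [2y] swap r/1=543/18971: DF=(1 − 543/18971·(0.951400))/(1+543/18971) = 9457/10000 ≈ 0.945700
step 3 [3y] zero: DF = P = 9171/10000 ≈ 0.917100
step 4 [4y] bond c/1=19/400: DF=(260569/250000 − 19/400·(0.951400+0.945700+0.917100))/(1+19/400) = 4337/5000 ≈ 0.867400
step 5 [5y] bond c/1=13/400: DF=(245499/250000 − 13/400·(0.951400+0.945700+0.917100+0.867400))/(1+13/400) = 522/625 ≈ 0.835200
step 6 [6y] swap r/1=1857/53311: DF=(1 − 1857/53311·(0.951400+0.945700+0.917100+0.867400+0.835200))/(1+1857/53311) = 8143/10000 ≈ 0.814300

1 1 4757/5000
2 2 9457/10000
3 3 9171/10000
4 4 4337/5000
5 5 522/625
6 6 8143/10000
s(5y) = (1/(522/625) − 1)/(5) = 103/2610 ≈ 3.9464%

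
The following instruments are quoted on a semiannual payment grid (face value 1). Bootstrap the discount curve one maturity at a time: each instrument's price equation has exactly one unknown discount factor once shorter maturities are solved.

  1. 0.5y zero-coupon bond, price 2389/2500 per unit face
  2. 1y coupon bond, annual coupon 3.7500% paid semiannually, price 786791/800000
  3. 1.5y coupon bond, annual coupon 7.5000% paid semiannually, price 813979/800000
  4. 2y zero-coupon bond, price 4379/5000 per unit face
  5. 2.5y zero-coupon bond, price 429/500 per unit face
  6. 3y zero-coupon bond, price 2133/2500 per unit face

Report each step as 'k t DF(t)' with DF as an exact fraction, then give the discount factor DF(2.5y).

step 1 [0.5y] zero: DF = P = 2389/2500 ≈ 0.955600
step 2 [1y] bond c/2=3/160: DF=(786791/800000 − 3/160·(0.955600))/(1+3/160) = 4739/5000 ≈ 0.947800
step 3 [1.5y] bond c/2=3/80: DF=(813979/800000 − 3/80·(0.955600+0.947800))/(1+3/80) = 9119/10000 ≈ 0.911900
step 4 [2y] zero: DF = P = 4379/5000 ≈ 0.875800
step 5 [2.5y] zero: DF = P = 429/500 ≈ 0.858000
step 6 [3y] zero: DF = P = 2133/2500 ≈ 0.853200

1 1/2 2389/2500
2 1 4739/5000
3 3/2 9119/10000
4 2 4379/5000
5 5/2 429/500
6 3 2133/2500
DF(2.5y) = 429/500 ≈ 0.858000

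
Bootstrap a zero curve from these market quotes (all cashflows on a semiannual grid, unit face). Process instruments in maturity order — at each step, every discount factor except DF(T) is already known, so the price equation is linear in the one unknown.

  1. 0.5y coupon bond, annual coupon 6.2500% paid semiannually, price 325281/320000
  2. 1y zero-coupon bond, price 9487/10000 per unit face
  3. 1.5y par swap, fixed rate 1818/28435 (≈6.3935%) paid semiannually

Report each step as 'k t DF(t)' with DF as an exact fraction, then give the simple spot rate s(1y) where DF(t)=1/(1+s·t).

step 1 [0.5y] bond c/2=1/32: DF=(325281/320000 − 1/32·(0))/(1+1/32) = 9857/10000 ≈ 0.985700
step 2 [1y] zero: DF = P = 9487/10000 ≈ 0.948700
step 3 [1.5y] swap r/2=909/28435: DF=(1 − 909/28435·(0.985700+0.948700))/(1+909/28435) = 9091/10000 ≈ 0.909100

1 1/2 9857/10000
2 1 9487/10000
3 3/2 9091/10000
s(1y) = (1/(9487/10000) − 1)/(1) = 513/9487 ≈ 5.4074%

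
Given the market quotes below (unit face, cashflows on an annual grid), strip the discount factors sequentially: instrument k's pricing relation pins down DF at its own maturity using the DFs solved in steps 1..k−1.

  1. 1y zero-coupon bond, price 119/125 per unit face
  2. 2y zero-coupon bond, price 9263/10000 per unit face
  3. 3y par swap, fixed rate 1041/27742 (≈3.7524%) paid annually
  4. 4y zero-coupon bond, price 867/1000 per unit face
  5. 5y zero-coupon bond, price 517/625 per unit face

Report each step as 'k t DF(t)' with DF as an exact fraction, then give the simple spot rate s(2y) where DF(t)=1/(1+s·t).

1 1 119/125
2 2 9263/10000
3 3 8959/10000
4 4 867/1000
5 5 517/625
s(2y) = (1/(9263/10000) − 1)/(2) = 737/18526 ≈ 3.9782%

step 1 [1y] zero: DF = P = 119/125 ≈ 0.952000
step 2 [2y] zero: DF = P = 9263/10000 ≈ 0.926300
step 3 [3y] swap r/1=1041/27742: DF=(1 − 1041/27742·(0.952000+0.926300))/(1+1041/27742) = 8959/10000 ≈ 0.895900
step 4 [4y] zero: DF = P = 867/1000 ≈ 0.867000
step 5 [5y] zero: DF = P = 517/625 ≈ 0.827200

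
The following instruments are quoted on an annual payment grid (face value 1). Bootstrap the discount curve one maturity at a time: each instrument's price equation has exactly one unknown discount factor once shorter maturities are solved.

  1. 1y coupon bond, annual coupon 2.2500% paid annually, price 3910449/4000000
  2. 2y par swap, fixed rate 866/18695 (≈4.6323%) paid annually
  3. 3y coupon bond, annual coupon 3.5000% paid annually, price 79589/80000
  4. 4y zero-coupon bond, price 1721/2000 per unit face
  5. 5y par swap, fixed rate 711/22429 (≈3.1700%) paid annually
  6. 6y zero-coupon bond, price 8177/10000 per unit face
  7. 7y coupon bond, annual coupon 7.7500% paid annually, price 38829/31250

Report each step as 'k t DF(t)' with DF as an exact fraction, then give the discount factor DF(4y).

1 1 9561/10000
2 2 4567/5000
3 3 449/500
4 4 1721/2000
5 5 4289/5000
6 6 8177/10000
7 7 7717/10000
DF(4y) = 1721/2000 ≈ 0.860500

step 1 [1y] bond c/1=9/400: DF=(3910449/4000000 − 9/400·(0))/(1+9/400) = 9561/10000 ≈ 0.956100
step 2 [2y] swap r/1=866/18695: DF=(1 − 866/18695·(0.956100))/(1+866/18695) = 4567/5000 ≈ 0.913400
step 3 [3y] bond c/1=7/200: DF=(79589/80000 − 7/200·(0.956100+0.913400))/(1+7/200) = 449/500 ≈ 0.898000
step 4 [4y] zero: DF = P = 1721/2000 ≈ 0.860500
step 5 [5y] swap r/1=711/22429: DF=(1 − 711/22429·(0.956100+0.913400+0.898000+0.860500))/(1+711/22429) = 4289/5000 ≈ 0.857800
step 6 [6y] zero: DF = P = 8177/10000 ≈ 0.817700
step 7 [7y] bond c/1=31/400: DF=(38829/31250 − 31/400·(0.956100+0.913400+0.898000+0.860500+0.857800+0.817700))/(1+31/400) = 7717/10000 ≈ 0.771700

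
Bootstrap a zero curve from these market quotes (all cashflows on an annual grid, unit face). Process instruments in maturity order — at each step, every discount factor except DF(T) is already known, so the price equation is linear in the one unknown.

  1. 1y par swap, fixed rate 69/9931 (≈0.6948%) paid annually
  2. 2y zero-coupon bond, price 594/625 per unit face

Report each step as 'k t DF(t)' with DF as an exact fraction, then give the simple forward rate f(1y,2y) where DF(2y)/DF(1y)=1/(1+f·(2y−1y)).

1 1 9931/10000
2 2 594/625
f(1y,2y) = ((9931/10000)/(594/625) − 1)/(1) = 427/9504 ≈ 4.4928%

step 1 [1y] swap r/1=69/9931: DF=(1 − 69/9931·(0))/(1+69/9931) = 9931/10000 ≈ 0.993100
step 2 [2y] zero: DF = P = 594/625 ≈ 0.950400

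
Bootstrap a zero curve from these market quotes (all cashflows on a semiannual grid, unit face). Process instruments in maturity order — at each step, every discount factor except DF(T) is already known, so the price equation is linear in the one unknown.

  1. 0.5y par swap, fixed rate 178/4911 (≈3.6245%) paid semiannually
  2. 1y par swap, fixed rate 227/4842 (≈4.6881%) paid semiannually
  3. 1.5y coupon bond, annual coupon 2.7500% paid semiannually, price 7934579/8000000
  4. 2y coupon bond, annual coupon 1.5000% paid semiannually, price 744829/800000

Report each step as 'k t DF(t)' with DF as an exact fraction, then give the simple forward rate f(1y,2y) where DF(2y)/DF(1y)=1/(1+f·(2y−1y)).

step 1 [0.5y] swap r/2=89/4911: DF=(1 − 89/4911·(0))/(1+89/4911) = 4911/5000 ≈ 0.982200
step 2 [1y] swap r/2=227/9684: DF=(1 − 227/9684·(0.982200))/(1+227/9684) = 4773/5000 ≈ 0.954600
step 3 [1.5y] bond c/2=11/800: DF=(7934579/8000000 − 11/800·(0.982200+0.954600))/(1+11/800) = 9521/10000 ≈ 0.952100
step 4 [2y] bond c/2=3/400: DF=(744829/800000 − 3/400·(0.982200+0.954600+0.952100))/(1+3/400) = 4513/5000 ≈ 0.902600

1 1/2 4911/5000
2 1 4773/5000
3 3/2 9521/10000
4 2 4513/5000
f(1y,2y) = ((4773/5000)/(4513/5000) − 1)/(1) = 260/4513 ≈ 5.7611%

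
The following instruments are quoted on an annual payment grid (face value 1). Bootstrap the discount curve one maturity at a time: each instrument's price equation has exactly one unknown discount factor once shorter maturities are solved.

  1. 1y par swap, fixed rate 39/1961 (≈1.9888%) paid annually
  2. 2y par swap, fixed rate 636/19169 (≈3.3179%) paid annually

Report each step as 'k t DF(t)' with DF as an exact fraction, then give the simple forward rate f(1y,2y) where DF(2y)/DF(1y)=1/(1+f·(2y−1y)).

step 1 [1y] swap r/1=39/1961: DF=(1 − 39/1961·(0))/(1+39/1961) = 1961/2000 ≈ 0.980500
step 2 [2y] swap r/1=636/19169: DF=(1 − 636/19169·(0.980500))/(1+636/19169) = 2341/2500 ≈ 0.936400

1 1 1961/2000
2 2 2341/2500
f(1y,2y) = ((1961/2000)/(2341/2500) − 1)/(1) = 441/9364 ≈ 4.7095%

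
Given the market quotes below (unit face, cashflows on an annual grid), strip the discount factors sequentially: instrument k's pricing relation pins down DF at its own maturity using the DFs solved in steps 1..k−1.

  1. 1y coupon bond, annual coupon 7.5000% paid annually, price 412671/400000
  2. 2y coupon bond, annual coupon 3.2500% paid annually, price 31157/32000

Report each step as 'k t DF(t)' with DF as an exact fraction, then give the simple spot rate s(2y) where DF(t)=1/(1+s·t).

1 1 9597/10000
2 2 1141/1250
s(2y) = (1/(1141/1250) − 1)/(2) = 109/2282 ≈ 4.7765%

step 1 [1y] bond c/1=3/40: DF=(412671/400000 − 3/40·(0))/(1+3/40) = 9597/10000 ≈ 0.959700
step 2 [2y] bond c/1=13/400: DF=(31157/32000 − 13/400·(0.959700))/(1+13/400) = 1141/1250 ≈ 0.912800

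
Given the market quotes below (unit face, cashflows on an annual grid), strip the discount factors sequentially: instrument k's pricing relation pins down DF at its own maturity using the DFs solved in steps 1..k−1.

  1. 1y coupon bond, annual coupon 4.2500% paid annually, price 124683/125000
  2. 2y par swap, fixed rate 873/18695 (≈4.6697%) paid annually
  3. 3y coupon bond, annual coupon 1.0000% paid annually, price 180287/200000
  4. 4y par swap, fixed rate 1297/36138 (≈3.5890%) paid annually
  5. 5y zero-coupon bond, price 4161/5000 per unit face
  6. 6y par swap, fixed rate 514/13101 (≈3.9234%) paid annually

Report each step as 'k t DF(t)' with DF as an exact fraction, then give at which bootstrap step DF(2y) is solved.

1 1 598/625
2 2 9127/10000
3 3 437/500
4 4 8703/10000
5 5 4161/5000
6 6 993/1250
DF(2y) is solved at step 2

step 1 [1y] bond c/1=17/400: DF=(124683/125000 − 17/400·(0))/(1+17/400) = 598/625 ≈ 0.956800
step 2 [2y] swap r/1=873/18695: DF=(1 − 873/18695·(0.956800))/(1+873/18695) = 9127/10000 ≈ 0.912700
step 3 [3y] bond c/1=1/100: DF=(180287/200000 − 1/100·(0.956800+0.912700))/(1+1/100) = 437/500 ≈ 0.874000
step 4 [4y] swap r/1=1297/36138: DF=(1 − 1297/36138·(0.956800+0.912700+0.874000))/(1+1297/36138) = 8703/10000 ≈ 0.870300
step 5 [5y] zero: DF = P = 4161/5000 ≈ 0.832200
step 6 [6y] swap r/1=514/13101: DF=(1 − 514/13101·(0.956800+0.912700+0.874000+0.870300+0.832200))/(1+514/13101) = 993/1250 ≈ 0.794400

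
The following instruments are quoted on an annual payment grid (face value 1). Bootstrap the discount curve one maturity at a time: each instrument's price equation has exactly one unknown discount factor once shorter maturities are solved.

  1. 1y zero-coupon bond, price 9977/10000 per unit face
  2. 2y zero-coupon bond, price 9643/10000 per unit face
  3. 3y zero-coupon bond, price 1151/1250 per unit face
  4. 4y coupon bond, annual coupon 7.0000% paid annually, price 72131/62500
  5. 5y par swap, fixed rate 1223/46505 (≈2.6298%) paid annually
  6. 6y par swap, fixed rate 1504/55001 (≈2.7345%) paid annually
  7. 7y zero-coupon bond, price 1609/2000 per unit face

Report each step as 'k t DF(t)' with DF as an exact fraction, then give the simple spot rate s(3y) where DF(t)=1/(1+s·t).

step 1 [1y] zero: DF = P = 9977/10000 ≈ 0.997700
step 2 [2y] zero: DF = P = 9643/10000 ≈ 0.964300
step 3 [3y] zero: DF = P = 1151/1250 ≈ 0.920800
step 4 [4y] bond c/1=7/100: DF=(72131/62500 − 7/100·(0.997700+0.964300+0.920800))/(1+7/100) = 89/100 ≈ 0.890000
step 5 [5y] swap r/1=1223/46505: DF=(1 − 1223/46505·(0.997700+0.964300+0.920800+0.890000))/(1+1223/46505) = 8777/10000 ≈ 0.877700
step 6 [6y] swap r/1=1504/55001: DF=(1 − 1504/55001·(0.997700+0.964300+0.920800+0.890000+0.877700))/(1+1504/55001) = 531/625 ≈ 0.849600
step 7 [7y] zero: DF = P = 1609/2000 ≈ 0.804500

1 1 9977/10000
2 2 9643/10000
3 3 1151/1250
4 4 89/100
5 5 8777/10000
6 6 531/625
7 7 1609/2000
s(3y) = (1/(1151/1250) − 1)/(3) = 33/1151 ≈ 2.8671%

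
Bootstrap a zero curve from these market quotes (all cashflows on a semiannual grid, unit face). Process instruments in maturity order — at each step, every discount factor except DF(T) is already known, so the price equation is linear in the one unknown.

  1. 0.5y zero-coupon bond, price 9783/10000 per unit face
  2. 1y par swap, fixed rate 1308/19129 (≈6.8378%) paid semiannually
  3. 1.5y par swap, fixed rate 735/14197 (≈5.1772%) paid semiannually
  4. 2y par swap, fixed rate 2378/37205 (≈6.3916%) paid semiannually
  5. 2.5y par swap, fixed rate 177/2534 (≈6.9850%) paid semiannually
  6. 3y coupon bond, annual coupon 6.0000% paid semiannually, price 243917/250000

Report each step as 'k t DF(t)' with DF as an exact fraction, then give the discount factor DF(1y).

1 1/2 9783/10000
2 1 4673/5000
3 3/2 1853/2000
4 2 8811/10000
5 5/2 8407/10000
6 3 509/625
DF(1y) = 4673/5000 ≈ 0.934600

step 1 [0.5y] zero: DF = P = 9783/10000 ≈ 0.978300
step 2 [1y] swap r/2=654/19129: DF=(1 − 654/19129·(0.978300))/(1+654/19129) = 4673/5000 ≈ 0.934600
step 3 [1.5y] swap r/2=735/28394: DF=(1 − 735/28394·(0.978300+0.934600))/(1+735/28394) = 1853/2000 ≈ 0.926500
step 4 [2y] swap r/2=1189/37205: DF=(1 − 1189/37205·(0.978300+0.934600+0.926500))/(1+1189/37205) = 8811/10000 ≈ 0.881100
step 5 [2.5y] swap r/2=177/5068: DF=(1 − 177/5068·(0.978300+0.934600+0.926500+0.881100))/(1+177/5068) = 8407/10000 ≈ 0.840700
step 6 [3y] bond c/2=3/100: DF=(243917/250000 − 3/100·(0.978300+0.934600+0.926500+0.881100+0.840700))/(1+3/100) = 509/625 ≈ 0.814400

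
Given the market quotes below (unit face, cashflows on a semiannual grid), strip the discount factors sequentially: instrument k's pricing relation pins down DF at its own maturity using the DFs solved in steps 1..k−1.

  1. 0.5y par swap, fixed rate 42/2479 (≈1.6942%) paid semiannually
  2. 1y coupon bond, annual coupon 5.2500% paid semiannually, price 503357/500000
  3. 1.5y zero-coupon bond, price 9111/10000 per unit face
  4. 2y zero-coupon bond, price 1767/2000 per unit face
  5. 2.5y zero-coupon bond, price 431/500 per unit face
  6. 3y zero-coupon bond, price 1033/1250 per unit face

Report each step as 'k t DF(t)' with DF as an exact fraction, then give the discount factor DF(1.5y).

1 1/2 2479/2500
2 1 2389/2500
3 3/2 9111/10000
4 2 1767/2000
5 5/2 431/500
6 3 1033/1250
DF(1.5y) = 9111/10000 ≈ 0.911100

step 1 [0.5y] swap r/2=21/2479: DF=(1 − 21/2479·(0))/(1+21/2479) = 2479/2500 ≈ 0.991600
step 2 [1y] bond c/2=21/800: DF=(503357/500000 − 21/800·(0.991600))/(1+21/800) = 2389/2500 ≈ 0.955600
step 3 [1.5y] zero: DF = P = 9111/10000 ≈ 0.911100
step 4 [2y] zero: DF = P = 1767/2000 ≈ 0.883500
step 5 [2.5y] zero: DF = P = 431/500 ≈ 0.862000
step 6 [3y] zero: DF = P = 1033/1250 ≈ 0.826400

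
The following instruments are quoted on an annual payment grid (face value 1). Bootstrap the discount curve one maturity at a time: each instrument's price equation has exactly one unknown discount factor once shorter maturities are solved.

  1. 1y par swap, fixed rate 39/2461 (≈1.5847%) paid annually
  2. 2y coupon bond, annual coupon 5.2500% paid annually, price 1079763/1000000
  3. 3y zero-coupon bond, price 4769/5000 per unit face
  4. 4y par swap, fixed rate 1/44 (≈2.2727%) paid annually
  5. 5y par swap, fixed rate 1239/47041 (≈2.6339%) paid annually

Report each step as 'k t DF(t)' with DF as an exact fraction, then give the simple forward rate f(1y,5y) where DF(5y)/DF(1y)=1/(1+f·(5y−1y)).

1 1 2461/2500
2 2 1221/1250
3 3 4769/5000
4 4 913/1000
5 5 8761/10000
f(1y,5y) = ((2461/2500)/(8761/10000) − 1)/(4) = 1083/35044 ≈ 3.0904%

step 1 [1y] swap r/1=39/2461: DF=(1 − 39/2461·(0))/(1+39/2461) = 2461/2500 ≈ 0.984400
step 2 [2y] bond c/1=21/400: DF=(1079763/1000000 − 21/400·(0.984400))/(1+21/400) = 1221/1250 ≈ 0.976800
step 3 [3y] zero: DF = P = 4769/5000 ≈ 0.953800
step 4 [4y] swap r/1=1/44: DF=(1 − 1/44·(0.984400+0.976800+0.953800))/(1+1/44) = 913/1000 ≈ 0.913000
step 5 [5y] swap r/1=1239/47041: DF=(1 − 1239/47041·(0.984400+0.976800+0.953800+0.913000))/(1+1239/47041) = 8761/10000 ≈ 0.876100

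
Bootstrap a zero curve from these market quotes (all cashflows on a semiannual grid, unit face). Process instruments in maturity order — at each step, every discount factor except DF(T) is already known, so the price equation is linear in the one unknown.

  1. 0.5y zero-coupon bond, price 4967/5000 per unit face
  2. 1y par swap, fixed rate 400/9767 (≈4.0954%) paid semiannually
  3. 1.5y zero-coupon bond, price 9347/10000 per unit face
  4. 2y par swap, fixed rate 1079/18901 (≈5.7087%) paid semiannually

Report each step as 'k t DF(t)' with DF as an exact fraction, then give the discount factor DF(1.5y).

step 1 [0.5y] zero: DF = P = 4967/5000 ≈ 0.993400
step 2 [1y] swap r/2=200/9767: DF=(1 − 200/9767·(0.993400))/(1+200/9767) = 24/25 ≈ 0.960000
step 3 [1.5y] zero: DF = P = 9347/10000 ≈ 0.934700
step 4 [2y] swap r/2=1079/37802: DF=(1 − 1079/37802·(0.993400+0.960000+0.934700))/(1+1079/37802) = 8921/10000 ≈ 0.892100

1 1/2 4967/5000
2 1 24/25
3 3/2 9347/10000
4 2 8921/10000
DF(1.5y) = 9347/10000 ≈ 0.934700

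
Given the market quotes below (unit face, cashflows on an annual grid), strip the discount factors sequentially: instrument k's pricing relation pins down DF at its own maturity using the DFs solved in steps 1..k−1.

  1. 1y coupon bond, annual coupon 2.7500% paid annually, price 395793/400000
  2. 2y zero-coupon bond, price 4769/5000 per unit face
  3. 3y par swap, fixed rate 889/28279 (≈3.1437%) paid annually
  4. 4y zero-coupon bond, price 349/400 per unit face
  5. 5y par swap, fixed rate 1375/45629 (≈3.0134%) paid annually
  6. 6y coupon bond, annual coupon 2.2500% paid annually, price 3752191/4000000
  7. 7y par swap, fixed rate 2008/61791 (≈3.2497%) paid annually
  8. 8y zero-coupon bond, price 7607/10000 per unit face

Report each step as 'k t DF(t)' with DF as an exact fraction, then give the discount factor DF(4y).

1 1 963/1000
2 2 4769/5000
3 3 9111/10000
4 4 349/400
5 5 69/80
6 6 817/1000
7 7 999/1250
8 8 7607/10000
DF(4y) = 349/400 ≈ 0.872500

step 1 [1y] bond c/1=11/400: DF=(395793/400000 − 11/400·(0))/(1+11/400) = 963/1000 ≈ 0.963000
step 2 [2y] zero: DF = P = 4769/5000 ≈ 0.953800
step 3 [3y] swap r/1=889/28279: DF=(1 − 889/28279·(0.963000+0.953800))/(1+889/28279) = 9111/10000 ≈ 0.911100
step 4 [4y] zero: DF = P = 349/400 ≈ 0.872500
step 5 [5y] swap r/1=1375/45629: DF=(1 − 1375/45629·(0.963000+0.953800+0.911100+0.872500))/(1+1375/45629) = 69/80 ≈ 0.862500
step 6 [6y] bond c/1=9/400: DF=(3752191/4000000 − 9/400·(0.963000+0.953800+0.911100+0.872500+0.862500))/(1+9/400) = 817/1000 ≈ 0.817000
step 7 [7y] swap r/1=2008/61791: DF=(1 − 2008/61791·(0.963000+0.953800+0.911100+0.872500+0.862500+0.817000))/(1+2008/61791) = 999/1250 ≈ 0.799200
step 8 [8y] zero: DF = P = 7607/10000 ≈ 0.760700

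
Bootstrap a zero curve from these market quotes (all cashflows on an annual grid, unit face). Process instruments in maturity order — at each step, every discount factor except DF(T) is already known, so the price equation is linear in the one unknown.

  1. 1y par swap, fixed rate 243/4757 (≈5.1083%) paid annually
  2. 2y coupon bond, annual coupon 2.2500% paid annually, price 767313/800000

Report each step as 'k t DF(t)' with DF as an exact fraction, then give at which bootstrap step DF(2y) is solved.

1 1 4757/5000
2 2 9171/10000
DF(2y) is solved at step 2

step 1 [1y] swap r/1=243/4757: DF=(1 − 243/4757·(0))/(1+243/4757) = 4757/5000 ≈ 0.951400
step 2 [2y] bond c/1=9/400: DF=(767313/800000 − 9/400·(0.951400))/(1+9/400) = 9171/10000 ≈ 0.917100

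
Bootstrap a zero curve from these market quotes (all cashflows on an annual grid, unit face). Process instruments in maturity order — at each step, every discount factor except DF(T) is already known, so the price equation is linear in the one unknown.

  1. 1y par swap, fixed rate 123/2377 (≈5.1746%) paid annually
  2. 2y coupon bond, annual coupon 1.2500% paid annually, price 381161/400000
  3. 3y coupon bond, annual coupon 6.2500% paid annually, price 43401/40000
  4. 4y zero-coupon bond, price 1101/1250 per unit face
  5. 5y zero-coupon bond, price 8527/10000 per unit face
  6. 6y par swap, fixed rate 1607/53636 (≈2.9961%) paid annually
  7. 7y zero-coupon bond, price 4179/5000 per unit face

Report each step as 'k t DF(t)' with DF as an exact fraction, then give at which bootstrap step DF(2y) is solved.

1 1 2377/2500
2 2 4647/5000
3 3 4553/5000
4 4 1101/1250
5 5 8527/10000
6 6 8393/10000
7 7 4179/5000
DF(2y) is solved at step 2

step 1 [1y] swap r/1=123/2377: DF=(1 − 123/2377·(0))/(1+123/2377) = 2377/2500 ≈ 0.950800
step 2 [2y] bond c/1=1/80: DF=(381161/400000 − 1/80·(0.950800))/(1+1/80) = 4647/5000 ≈ 0.929400
step 3 [3y] bond c/1=1/16: DF=(43401/40000 − 1/16·(0.950800+0.929400))/(1+1/16) = 4553/5000 ≈ 0.910600
step 4 [4y] zero: DF = P = 1101/1250 ≈ 0.880800
step 5 [5y] zero: DF = P = 8527/10000 ≈ 0.852700
step 6 [6y] swap r/1=1607/53636: DF=(1 − 1607/53636·(0.950800+0.929400+0.910600+0.880800+0.852700))/(1+1607/53636) = 8393/10000 ≈ 0.839300
step 7 [7y] zero: DF = P = 4179/5000 ≈ 0.835800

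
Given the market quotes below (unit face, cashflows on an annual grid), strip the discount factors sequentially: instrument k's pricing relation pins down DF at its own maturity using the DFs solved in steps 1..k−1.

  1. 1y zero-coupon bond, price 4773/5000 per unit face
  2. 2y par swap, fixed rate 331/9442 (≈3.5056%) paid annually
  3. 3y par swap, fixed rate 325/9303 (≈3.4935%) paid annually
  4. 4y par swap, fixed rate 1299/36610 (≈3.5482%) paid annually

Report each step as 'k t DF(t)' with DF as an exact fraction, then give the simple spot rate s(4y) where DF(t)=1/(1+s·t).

1 1 4773/5000
2 2 4669/5000
3 3 361/400
4 4 8701/10000
s(4y) = (1/(8701/10000) − 1)/(4) = 1299/34804 ≈ 3.7323%

step 1 [1y] zero: DF = P = 4773/5000 ≈ 0.954600
step 2 [2y] swap r/1=331/9442: DF=(1 − 331/9442·(0.954600))/(1+331/9442) = 4669/5000 ≈ 0.933800
step 3 [3y] swap r/1=325/9303: DF=(1 − 325/9303·(0.954600+0.933800))/(1+325/9303) = 361/400 ≈ 0.902500
step 4 [4y] swap r/1=1299/36610: DF=(1 − 1299/36610·(0.954600+0.933800+0.902500))/(1+1299/36610) = 8701/10000 ≈ 0.870100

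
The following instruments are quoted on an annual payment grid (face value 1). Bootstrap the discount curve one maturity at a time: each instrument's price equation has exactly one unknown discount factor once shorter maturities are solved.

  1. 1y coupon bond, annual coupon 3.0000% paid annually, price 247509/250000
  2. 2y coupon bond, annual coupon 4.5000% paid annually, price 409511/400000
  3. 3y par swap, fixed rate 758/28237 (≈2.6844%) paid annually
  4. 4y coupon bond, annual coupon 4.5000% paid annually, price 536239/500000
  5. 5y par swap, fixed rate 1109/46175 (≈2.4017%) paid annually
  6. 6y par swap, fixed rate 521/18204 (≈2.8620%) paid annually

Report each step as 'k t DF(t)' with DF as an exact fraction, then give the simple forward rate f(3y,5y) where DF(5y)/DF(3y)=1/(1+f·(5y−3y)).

1 1 2403/2500
2 2 9383/10000
3 3 4621/5000
4 4 9047/10000
5 5 8891/10000
6 6 8437/10000
f(3y,5y) = ((4621/5000)/(8891/10000) − 1)/(2) = 351/17782 ≈ 1.9739%

step 1 [1y] bond c/1=3/100: DF=(247509/250000 − 3/100·(0))/(1+3/100) = 2403/2500 ≈ 0.961200
step 2 [2y] bond c/1=9/200: DF=(409511/400000 − 9/200·(0.961200))/(1+9/200) = 9383/10000 ≈ 0.938300
step 3 [3y] swap r/1=758/28237: DF=(1 − 758/28237·(0.961200+0.938300))/(1+758/28237) = 4621/5000 ≈ 0.924200
step 4 [4y] bond c/1=9/200: DF=(536239/500000 − 9/200·(0.961200+0.938300+0.924200))/(1+9/200) = 9047/10000 ≈ 0.904700
step 5 [5y] swap r/1=1109/46175: DF=(1 − 1109/46175·(0.961200+0.938300+0.924200+0.904700))/(1+1109/46175) = 8891/10000 ≈ 0.889100
step 6 [6y] swap r/1=521/18204: DF=(1 − 521/18204·(0.961200+0.938300+0.924200+0.904700+0.889100))/(1+521/18204) = 8437/10000 ≈ 0.843700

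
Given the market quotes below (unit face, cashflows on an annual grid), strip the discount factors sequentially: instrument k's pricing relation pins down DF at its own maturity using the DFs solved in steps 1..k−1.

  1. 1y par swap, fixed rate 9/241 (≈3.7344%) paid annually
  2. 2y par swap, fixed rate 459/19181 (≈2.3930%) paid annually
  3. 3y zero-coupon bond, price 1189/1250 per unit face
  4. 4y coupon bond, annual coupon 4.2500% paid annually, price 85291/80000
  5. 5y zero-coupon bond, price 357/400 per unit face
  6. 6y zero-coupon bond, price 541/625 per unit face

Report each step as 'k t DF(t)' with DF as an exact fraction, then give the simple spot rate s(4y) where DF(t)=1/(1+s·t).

step 1 [1y] swap r/1=9/241: DF=(1 − 9/241·(0))/(1+9/241) = 241/250 ≈ 0.964000
step 2 [2y] swap r/1=459/19181: DF=(1 − 459/19181·(0.964000))/(1+459/19181) = 9541/10000 ≈ 0.954100
step 3 [3y] zero: DF = P = 1189/1250 ≈ 0.951200
step 4 [4y] bond c/1=17/400: DF=(85291/80000 − 17/400·(0.964000+0.954100+0.951200))/(1+17/400) = 9057/10000 ≈ 0.905700
step 5 [5y] zero: DF = P = 357/400 ≈ 0.892500
step 6 [6y] zero: DF = P = 541/625 ≈ 0.865600

1 1 241/250
2 2 9541/10000
3 3 1189/1250
4 4 9057/10000
5 5 357/400
6 6 541/625
s(4y) = (1/(9057/10000) − 1)/(4) = 943/36228 ≈ 2.6030%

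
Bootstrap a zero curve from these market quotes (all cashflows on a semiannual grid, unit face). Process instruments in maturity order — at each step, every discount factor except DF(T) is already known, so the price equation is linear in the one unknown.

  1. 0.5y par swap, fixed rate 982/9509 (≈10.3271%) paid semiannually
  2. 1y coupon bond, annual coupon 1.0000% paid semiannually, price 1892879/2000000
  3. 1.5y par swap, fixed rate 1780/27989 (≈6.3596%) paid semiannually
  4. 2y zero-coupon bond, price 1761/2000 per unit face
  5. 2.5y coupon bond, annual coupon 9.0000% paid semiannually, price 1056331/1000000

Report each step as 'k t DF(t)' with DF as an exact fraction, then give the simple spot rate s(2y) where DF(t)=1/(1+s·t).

step 1 [0.5y] swap r/2=491/9509: DF=(1 − 491/9509·(0))/(1+491/9509) = 9509/10000 ≈ 0.950900
step 2 [1y] bond c/2=1/200: DF=(1892879/2000000 − 1/200·(0.950900))/(1+1/200) = 937/1000 ≈ 0.937000
step 3 [1.5y] swap r/2=890/27989: DF=(1 − 890/27989·(0.950900+0.937000))/(1+890/27989) = 911/1000 ≈ 0.911000
step 4 [2y] zero: DF = P = 1761/2000 ≈ 0.880500
step 5 [2.5y] bond c/2=9/200: DF=(1056331/1000000 − 9/200·(0.950900+0.937000+0.911000+0.880500))/(1+9/200) = 2131/2500 ≈ 0.852400

1 1/2 9509/10000
2 1 937/1000
3 3/2 911/1000
4 2 1761/2000
5 5/2 2131/2500
s(2y) = (1/(1761/2000) − 1)/(2) = 239/3522 ≈ 6.7859%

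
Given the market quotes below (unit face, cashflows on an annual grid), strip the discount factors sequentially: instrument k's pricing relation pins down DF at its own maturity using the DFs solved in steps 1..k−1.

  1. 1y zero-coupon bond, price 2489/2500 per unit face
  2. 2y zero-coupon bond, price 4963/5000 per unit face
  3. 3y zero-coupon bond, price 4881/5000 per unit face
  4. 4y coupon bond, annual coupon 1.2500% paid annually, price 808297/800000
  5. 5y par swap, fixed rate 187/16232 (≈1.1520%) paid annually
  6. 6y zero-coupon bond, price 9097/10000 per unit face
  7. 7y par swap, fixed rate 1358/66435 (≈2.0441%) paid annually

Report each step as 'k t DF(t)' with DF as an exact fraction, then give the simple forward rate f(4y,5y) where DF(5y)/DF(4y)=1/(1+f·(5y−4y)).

1 1 2489/2500
2 2 4963/5000
3 3 4881/5000
4 4 9613/10000
5 5 9439/10000
6 6 9097/10000
7 7 4321/5000
f(4y,5y) = ((9613/10000)/(9439/10000) − 1)/(1) = 174/9439 ≈ 1.8434%

step 1 [1y] zero: DF = P = 2489/2500 ≈ 0.995600
step 2 [2y] zero: DF = P = 4963/5000 ≈ 0.992600
step 3 [3y] zero: DF = P = 4881/5000 ≈ 0.976200
step 4 [4y] bond c/1=1/80: DF=(808297/800000 − 1/80·(0.995600+0.992600+0.976200))/(1+1/80) = 9613/10000 ≈ 0.961300
step 5 [5y] swap r/1=187/16232: DF=(1 − 187/16232·(0.995600+0.992600+0.976200+0.961300))/(1+187/16232) = 9439/10000 ≈ 0.943900
step 6 [6y] zero: DF = P = 9097/10000 ≈ 0.909700
step 7 [7y] swap r/1=1358/66435: DF=(1 − 1358/66435·(0.995600+0.992600+0.976200+0.961300+0.943900+0.909700))/(1+1358/66435) = 4321/5000 ≈ 0.864200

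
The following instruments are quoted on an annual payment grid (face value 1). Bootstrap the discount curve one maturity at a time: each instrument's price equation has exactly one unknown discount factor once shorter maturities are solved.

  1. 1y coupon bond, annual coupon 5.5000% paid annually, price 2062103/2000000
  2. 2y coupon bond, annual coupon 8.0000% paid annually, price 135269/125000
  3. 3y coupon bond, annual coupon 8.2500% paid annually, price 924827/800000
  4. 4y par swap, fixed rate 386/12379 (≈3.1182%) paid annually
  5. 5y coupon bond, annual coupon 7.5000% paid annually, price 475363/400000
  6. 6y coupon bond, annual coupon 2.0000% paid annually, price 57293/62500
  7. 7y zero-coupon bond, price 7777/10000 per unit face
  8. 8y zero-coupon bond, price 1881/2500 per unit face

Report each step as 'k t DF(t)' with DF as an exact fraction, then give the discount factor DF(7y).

1 1 9773/10000
2 2 581/625
3 3 4613/5000
4 4 4421/5000
5 5 529/625
6 6 8093/10000
7 7 7777/10000
8 8 1881/2500
DF(7y) = 7777/10000 ≈ 0.777700

step 1 [1y] bond c/1=11/200: DF=(2062103/2000000 − 11/200·(0))/(1+11/200) = 9773/10000 ≈ 0.977300
step 2 [2y] bond c/1=2/25: DF=(135269/125000 − 2/25·(0.977300))/(1+2/25) = 581/625 ≈ 0.929600
step 3 [3y] bond c/1=33/400: DF=(924827/800000 − 33/400·(0.977300+0.929600))/(1+33/400) = 4613/5000 ≈ 0.922600
step 4 [4y] swap r/1=386/12379: DF=(1 − 386/12379·(0.977300+0.929600+0.922600))/(1+386/12379) = 4421/5000 ≈ 0.884200
step 5 [5y] bond c/1=3/40: DF=(475363/400000 − 3/40·(0.977300+0.929600+0.922600+0.884200))/(1+3/40) = 529/625 ≈ 0.846400
step 6 [6y] bond c/1=1/50: DF=(57293/62500 − 1/50·(0.977300+0.929600+0.922600+0.884200+0.846400))/(1+1/50) = 8093/10000 ≈ 0.809300
step 7 [7y] zero: DF = P = 7777/10000 ≈ 0.777700
step 8 [8y] zero: DF = P = 1881/2500 ≈ 0.752400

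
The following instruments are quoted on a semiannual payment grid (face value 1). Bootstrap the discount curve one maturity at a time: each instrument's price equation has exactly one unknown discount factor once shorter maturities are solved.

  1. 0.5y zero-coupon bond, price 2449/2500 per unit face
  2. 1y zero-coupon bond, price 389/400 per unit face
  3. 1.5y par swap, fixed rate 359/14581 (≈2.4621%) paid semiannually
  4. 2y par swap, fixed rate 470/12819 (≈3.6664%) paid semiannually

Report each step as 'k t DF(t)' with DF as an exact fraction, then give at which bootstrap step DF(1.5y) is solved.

1 1/2 2449/2500
2 1 389/400
3 3/2 9641/10000
4 2 1859/2000
DF(1.5y) is solved at step 3

step 1 [0.5y] zero: DF = P = 2449/2500 ≈ 0.979600
step 2 [1y] zero: DF = P = 389/400 ≈ 0.972500
step 3 [1.5y] swap r/2=359/29162: DF=(1 − 359/29162·(0.979600+0.972500))/(1+359/29162) = 9641/10000 ≈ 0.964100
step 4 [2y] swap r/2=235/12819: DF=(1 − 235/12819·(0.979600+0.972500+0.964100))/(1+235/12819) = 1859/2000 ≈ 0.929500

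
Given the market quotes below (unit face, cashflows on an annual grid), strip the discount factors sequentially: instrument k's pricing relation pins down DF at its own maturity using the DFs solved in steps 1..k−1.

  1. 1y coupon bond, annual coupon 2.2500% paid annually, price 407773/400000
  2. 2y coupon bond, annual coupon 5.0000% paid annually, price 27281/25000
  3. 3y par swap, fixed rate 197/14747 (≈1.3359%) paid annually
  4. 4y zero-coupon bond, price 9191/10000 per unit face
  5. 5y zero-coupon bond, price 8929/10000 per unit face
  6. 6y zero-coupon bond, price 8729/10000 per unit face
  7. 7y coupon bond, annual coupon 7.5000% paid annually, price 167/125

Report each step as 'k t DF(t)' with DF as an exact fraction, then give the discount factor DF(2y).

1 1 997/1000
2 2 4959/5000
3 3 4803/5000
4 4 9191/10000
5 5 8929/10000
6 6 8729/10000
7 7 8497/10000
DF(2y) = 4959/5000 ≈ 0.991800

step 1 [1y] bond c/1=9/400: DF=(407773/400000 − 9/400·(0))/(1+9/400) = 997/1000 ≈ 0.997000
step 2 [2y] bond c/1=1/20: DF=(27281/25000 − 1/20·(0.997000))/(1+1/20) = 4959/5000 ≈ 0.991800
step 3 [3y] swap r/1=197/14747: DF=(1 − 197/14747·(0.997000+0.991800))/(1+197/14747) = 4803/5000 ≈ 0.960600
step 4 [4y] zero: DF = P = 9191/10000 ≈ 0.919100
step 5 [5y] zero: DF = P = 8929/10000 ≈ 0.892900
step 6 [6y] zero: DF = P = 8729/10000 ≈ 0.872900
step 7 [7y] bond c/1=3/40: DF=(167/125 − 3/40·(0.997000+0.991800+0.960600+0.919100+0.892900+0.872900))/(1+3/40) = 8497/10000 ≈ 0.849700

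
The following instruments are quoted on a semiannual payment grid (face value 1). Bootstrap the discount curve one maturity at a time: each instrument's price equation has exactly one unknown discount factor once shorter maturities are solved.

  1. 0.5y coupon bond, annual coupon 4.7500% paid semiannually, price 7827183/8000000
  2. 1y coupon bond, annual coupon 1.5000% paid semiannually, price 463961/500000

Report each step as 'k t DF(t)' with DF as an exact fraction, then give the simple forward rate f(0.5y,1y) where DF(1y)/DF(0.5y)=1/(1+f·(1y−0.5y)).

1 1/2 9557/10000
2 1 9139/10000
f(0.5y,1y) = ((9557/10000)/(9139/10000) − 1)/(1/2) = 44/481 ≈ 9.1476%

step 1 [0.5y] bond c/2=19/800: DF=(7827183/8000000 − 19/800·(0))/(1+19/800) = 9557/10000 ≈ 0.955700
step 2 [1y] bond c/2=3/400: DF=(463961/500000 − 3/400·(0.955700))/(1+3/400) = 9139/10000 ≈ 0.913900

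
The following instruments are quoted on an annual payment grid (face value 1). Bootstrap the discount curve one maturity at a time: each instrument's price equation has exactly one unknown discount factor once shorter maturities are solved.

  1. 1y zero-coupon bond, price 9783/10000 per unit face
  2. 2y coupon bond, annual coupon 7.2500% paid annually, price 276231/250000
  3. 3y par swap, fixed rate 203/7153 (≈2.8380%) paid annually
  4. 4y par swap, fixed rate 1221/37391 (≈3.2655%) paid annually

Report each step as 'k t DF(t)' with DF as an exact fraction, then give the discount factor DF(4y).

1 1 9783/10000
2 2 9641/10000
3 3 2297/2500
4 4 8779/10000
DF(4y) = 8779/10000 ≈ 0.877900

step 1 [1y] zero: DF = P = 9783/10000 ≈ 0.978300
step 2 [2y] bond c/1=29/400: DF=(276231/250000 − 29/400·(0.978300))/(1+29/400) = 9641/10000 ≈ 0.964100
step 3 [3y] swap r/1=203/7153: DF=(1 − 203/7153·(0.978300+0.964100))/(1+203/7153) = 2297/2500 ≈ 0.918800
step 4 [4y] swap r/1=1221/37391: DF=(1 − 1221/37391·(0.978300+0.964100+0.918800))/(1+1221/37391) = 8779/10000 ≈ 0.877900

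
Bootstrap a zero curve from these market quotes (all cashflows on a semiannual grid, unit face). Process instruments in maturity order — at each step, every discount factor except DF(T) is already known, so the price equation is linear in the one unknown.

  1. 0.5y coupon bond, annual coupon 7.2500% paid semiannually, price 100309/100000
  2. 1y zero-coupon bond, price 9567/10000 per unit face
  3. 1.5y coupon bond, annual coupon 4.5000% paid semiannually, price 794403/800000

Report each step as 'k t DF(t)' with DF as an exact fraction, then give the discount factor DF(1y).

1 1/2 121/125
2 1 9567/10000
3 3/2 1161/1250
DF(1y) = 9567/10000 ≈ 0.956700

step 1 [0.5y] bond c/2=29/800: DF=(100309/100000 − 29/800·(0))/(1+29/800) = 121/125 ≈ 0.968000
step 2 [1y] zero: DF = P = 9567/10000 ≈ 0.956700
step 3 [1.5y] bond c/2=9/400: DF=(794403/800000 − 9/400·(0.968000+0.956700))/(1+9/400) = 1161/1250 ≈ 0.928800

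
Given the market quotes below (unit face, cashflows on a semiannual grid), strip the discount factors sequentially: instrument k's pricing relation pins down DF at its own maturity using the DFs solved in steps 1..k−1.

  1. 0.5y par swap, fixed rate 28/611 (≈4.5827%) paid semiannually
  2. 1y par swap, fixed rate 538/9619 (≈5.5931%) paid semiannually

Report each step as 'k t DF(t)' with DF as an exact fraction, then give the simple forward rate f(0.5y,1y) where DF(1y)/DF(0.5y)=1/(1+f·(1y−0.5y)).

1 1/2 611/625
2 1 4731/5000
f(0.5y,1y) = ((611/625)/(4731/5000) − 1)/(1/2) = 314/4731 ≈ 6.6371%

step 1 [0.5y] swap r/2=14/611: DF=(1 − 14/611·(0))/(1+14/611) = 611/625 ≈ 0.977600
step 2 [1y] swap r/2=269/9619: DF=(1 − 269/9619·(0.977600))/(1+269/9619) = 4731/5000 ≈ 0.946200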